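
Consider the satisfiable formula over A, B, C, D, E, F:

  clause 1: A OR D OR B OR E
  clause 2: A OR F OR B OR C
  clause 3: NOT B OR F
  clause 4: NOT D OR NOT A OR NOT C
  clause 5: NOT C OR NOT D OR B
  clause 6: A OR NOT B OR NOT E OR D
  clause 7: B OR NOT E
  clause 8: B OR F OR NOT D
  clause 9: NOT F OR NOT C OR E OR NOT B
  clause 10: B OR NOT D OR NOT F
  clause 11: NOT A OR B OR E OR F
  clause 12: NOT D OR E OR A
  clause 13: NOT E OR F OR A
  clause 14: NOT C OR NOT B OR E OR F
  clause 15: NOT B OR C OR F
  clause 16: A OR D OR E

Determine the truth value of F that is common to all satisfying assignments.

True

Suppose F = false.
From the singleton clause (NOT B), B = false.
From the singleton clause (NOT E), E = false.
From the singleton clause (NOT D), D = false.
From the singleton clause (A), A = true.
Now (NOT A) is unsatisfied and unit — conflict.
So every satisfying assignment has F = True.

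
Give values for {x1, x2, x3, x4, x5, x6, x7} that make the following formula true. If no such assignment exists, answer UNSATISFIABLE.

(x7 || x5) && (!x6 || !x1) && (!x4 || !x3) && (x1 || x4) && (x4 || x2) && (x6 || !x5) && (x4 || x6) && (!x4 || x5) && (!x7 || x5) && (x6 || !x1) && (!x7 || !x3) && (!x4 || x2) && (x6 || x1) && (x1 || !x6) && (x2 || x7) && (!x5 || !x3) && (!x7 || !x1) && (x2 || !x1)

UNSATISFIABLE

Suppose x7 = true.
From the singleton clause (x5), x5 = true.
From the singleton clause (x6), x6 = true.
From the singleton clause (!x1), x1 = false.
But (x1) is also a unit clause — contradiction.
Backtrack on x7: now try x7 = false.
From the singleton clause (x5), x5 = true.
From the singleton clause (x6), x6 = true.
From the singleton clause (!x1), x1 = false.
But (x1) is also a unit clause — contradiction.
Neither x7 = true nor x7 = false works.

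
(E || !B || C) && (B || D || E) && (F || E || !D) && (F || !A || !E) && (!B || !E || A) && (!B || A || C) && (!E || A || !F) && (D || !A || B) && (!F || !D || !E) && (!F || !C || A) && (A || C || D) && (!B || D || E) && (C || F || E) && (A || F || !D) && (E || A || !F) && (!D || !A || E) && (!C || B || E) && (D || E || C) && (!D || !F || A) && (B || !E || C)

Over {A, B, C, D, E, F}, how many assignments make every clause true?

There are 2^6 = 64 truth assignments over (A, B, C, D, E, F).
Split on F. With F = true, the clauses containing F are satisfied and !F drops from the rest; 2 of the 2^5 = 32 assignments to the other variables satisfy what remains.
With F = false, by the same count on the reduced clause set, 1 assignment works.
(One model: A=F, B=F, C=T, D=F, E=T, F=F.)
Total: 2 + 1 = 3.

3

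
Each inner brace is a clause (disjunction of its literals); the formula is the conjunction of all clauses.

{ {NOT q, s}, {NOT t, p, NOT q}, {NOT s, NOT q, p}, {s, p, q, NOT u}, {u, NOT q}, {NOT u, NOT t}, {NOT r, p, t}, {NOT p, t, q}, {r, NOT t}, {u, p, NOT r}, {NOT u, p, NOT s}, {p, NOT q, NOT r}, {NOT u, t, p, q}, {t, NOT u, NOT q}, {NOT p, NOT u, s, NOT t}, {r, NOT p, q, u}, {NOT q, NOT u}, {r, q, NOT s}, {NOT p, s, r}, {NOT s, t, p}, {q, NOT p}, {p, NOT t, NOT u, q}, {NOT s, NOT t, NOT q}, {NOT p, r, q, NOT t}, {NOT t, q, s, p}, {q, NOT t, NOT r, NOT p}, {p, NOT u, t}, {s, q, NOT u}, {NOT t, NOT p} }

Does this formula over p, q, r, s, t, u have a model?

Try q = false.
(NOT p) alone gives p = false.
Try s = false.
(NOT u) alone gives u = false.
(NOT r) alone gives r = false.
(NOT t) alone gives t = false.
Every clause now holds.
A satisfying assignment: p ↦ false, q ↦ false, r ↦ false, s ↦ false, t ↦ false, u ↦ false.

Satisfiable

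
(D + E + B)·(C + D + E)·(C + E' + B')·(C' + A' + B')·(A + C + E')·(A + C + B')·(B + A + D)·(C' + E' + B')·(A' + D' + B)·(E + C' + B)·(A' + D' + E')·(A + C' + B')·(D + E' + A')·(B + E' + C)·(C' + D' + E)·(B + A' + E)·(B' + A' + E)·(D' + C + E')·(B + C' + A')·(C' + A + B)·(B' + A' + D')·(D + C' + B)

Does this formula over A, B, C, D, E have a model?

Try D = 1.
Try A = 0.
Try C = 0.
(E') alone gives E = 0.
(B') alone gives B = 0.
All clauses are satisfied.
A satisfying assignment: A=0; B=0; C=0; D=1; E=0.

Yes, satisfiable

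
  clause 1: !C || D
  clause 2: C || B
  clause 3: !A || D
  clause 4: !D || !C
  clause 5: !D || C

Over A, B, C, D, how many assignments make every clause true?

1

There are 2^4 = 16 truth assignments over (A, B, C, D).
Check each against the 5 clauses (columns in the order A, B, C, D):
  F F F F  ✗ fails (C || B)
  F F F T  ✗ fails (C || B)
  F F T F  ✗ fails (!C || D)
  F F T T  ✗ fails (!D || !C)
  F T F F  ✓ satisfies all
  F T F T  ✗ fails (!D || C)
  F T T F  ✗ fails (!C || D)
  F T T T  ✗ fails (!D || !C)
  T F F F  ✗ fails (C || B)
  T F F T  ✗ fails (C || B)
  T F T F  ✗ fails (!C || D)
  T F T T  ✗ fails (!D || !C)
  T T F F  ✗ fails (!A || D)
  T T F T  ✗ fails (!D || C)
  T T T F  ✗ fails (!C || D)
  T T T T  ✗ fails (!D || !C)
1 of the 16 rows is a model.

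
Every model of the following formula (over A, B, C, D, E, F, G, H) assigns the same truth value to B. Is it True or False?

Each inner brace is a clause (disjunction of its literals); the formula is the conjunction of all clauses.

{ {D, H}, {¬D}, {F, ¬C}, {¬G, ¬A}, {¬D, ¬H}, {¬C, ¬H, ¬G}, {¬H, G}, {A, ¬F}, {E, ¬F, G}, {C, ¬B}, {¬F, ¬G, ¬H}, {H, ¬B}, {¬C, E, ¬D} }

Suppose B = True.
Unit clause (¬D) forces D = False.
Unit clause (H) forces H = True.
Unit clause (G) forces G = True.
Unit clause (¬A) forces A = False.
Unit clause (¬C) forces C = False.
Now (C) is unsatisfied and unit — conflict.
So every satisfying assignment has B = False.

False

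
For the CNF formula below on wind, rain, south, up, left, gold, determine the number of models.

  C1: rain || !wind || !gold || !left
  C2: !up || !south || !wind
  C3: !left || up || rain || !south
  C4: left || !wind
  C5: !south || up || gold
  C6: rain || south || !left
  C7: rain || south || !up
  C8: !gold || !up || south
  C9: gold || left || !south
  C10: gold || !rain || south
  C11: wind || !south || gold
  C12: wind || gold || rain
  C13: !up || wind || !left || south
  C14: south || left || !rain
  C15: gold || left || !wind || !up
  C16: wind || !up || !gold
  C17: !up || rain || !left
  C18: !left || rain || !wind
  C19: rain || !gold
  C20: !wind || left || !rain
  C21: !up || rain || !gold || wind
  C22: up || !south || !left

There are 2^6 = 64 truth assignments over (wind, rain, south, up, left, gold).
Split on left. With left = true, the clauses containing left are satisfied and !left drops from the rest; 2 of the 2^5 = 32 assignments to the other variables satisfy what remains.
With left = false, by the same count on the reduced clause set, 1 assignment works.
(One model: wind=F, rain=T, south=F, up=F, left=T, gold=T.)
Total: 2 + 1 = 3.

3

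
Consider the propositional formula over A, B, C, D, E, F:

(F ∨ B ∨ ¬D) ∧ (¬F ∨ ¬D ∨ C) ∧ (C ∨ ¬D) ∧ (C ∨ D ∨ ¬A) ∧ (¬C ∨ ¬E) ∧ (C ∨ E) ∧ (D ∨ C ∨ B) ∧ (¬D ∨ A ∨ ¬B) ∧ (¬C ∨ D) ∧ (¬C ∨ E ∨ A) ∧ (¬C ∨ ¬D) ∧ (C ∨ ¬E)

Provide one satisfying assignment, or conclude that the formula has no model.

Branch on C: set C = True.
Unit clause (¬E) forces E = False.
Unit clause (D) forces D = True.
But (¬D) is also a unit clause — contradiction.
So C must be the other value — set C = False.
Unit clause (¬D) forces D = False.
Unit clause (¬A) forces A = False.
Unit clause (E) forces E = True.
But (¬E) is also a unit clause — contradiction.
Either choice for C ends in contradiction.

UNSATISFIABLE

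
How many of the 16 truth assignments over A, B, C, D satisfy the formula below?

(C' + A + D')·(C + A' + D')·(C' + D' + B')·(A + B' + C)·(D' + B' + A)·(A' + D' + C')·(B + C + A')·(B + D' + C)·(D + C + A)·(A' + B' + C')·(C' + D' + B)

4

There are 2^4 = 16 truth assignments over (A, B, C, D).
Split on D. With D = 1, the clauses containing D are satisfied and D' drops from the rest; 0 of the 2^3 = 8 assignments to the other variables satisfy what remains.
With D = 0, by the same count on the reduced clause set, 4 assignments work.
(One model: A=F, B=F, C=T, D=F.)
Total: 0 + 4 = 4.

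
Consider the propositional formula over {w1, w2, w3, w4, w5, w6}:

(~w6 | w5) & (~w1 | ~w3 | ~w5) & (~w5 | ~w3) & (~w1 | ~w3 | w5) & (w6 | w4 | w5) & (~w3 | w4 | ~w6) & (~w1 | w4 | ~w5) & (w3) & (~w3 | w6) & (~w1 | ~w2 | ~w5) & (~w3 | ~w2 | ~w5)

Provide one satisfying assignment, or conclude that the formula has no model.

Unit clause (w3) forces w3 = 1.
Unit clause (~w5) forces w5 = 0.
Unit clause (~w6) forces w6 = 0.
That conflicts with the unit clause (w6).

UNSATISFIABLE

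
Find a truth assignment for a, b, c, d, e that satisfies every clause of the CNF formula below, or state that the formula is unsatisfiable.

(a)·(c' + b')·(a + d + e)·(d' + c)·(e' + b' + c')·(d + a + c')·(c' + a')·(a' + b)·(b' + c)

From the singleton clause (a), a = 1.
From the singleton clause (c'), c = 0.
From the singleton clause (d'), d = 0.
From the singleton clause (b), b = 1.
That conflicts with the unit clause (b').

UNSATISFIABLE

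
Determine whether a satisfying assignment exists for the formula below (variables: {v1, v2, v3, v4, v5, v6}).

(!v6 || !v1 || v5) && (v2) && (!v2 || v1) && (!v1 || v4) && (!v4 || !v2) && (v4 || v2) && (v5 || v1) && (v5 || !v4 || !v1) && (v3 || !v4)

(v2) alone gives v2 = true.
(v1) alone gives v1 = true.
(v4) alone gives v4 = true.
But (!v4) is also a unit clause — contradiction.
No assignment satisfies every clause.

No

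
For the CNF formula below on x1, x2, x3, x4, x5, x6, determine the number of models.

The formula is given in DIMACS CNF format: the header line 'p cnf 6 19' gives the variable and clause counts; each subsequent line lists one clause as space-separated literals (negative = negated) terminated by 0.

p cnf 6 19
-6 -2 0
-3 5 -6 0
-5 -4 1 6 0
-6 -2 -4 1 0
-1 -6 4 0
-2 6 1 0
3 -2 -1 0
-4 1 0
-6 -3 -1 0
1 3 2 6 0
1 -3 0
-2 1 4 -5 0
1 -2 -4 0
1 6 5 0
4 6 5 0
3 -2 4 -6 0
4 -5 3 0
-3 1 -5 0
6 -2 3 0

There are 2^6 = 64 truth assignments over (x1, x2, x3, x4, x5, x6).
Split on x5. With x5 = True, the clauses containing x5 are satisfied and ¬x5 drops from the rest; 6 of the 2^5 = 32 assignments to the other variables satisfy what remains.
With x5 = False, by the same count on the reduced clause set, 5 assignments work.
Total: 6 + 5 = 11.

11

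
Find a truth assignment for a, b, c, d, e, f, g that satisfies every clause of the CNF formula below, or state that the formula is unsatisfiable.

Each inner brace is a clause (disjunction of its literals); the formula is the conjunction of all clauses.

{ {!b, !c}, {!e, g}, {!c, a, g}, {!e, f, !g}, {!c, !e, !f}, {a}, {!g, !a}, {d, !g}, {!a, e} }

UNSATISFIABLE

Unit clause (a) forces a = true.
Unit clause (!g) forces g = false.
Unit clause (!e) forces e = false.
Now (e) is unsatisfied and unit — conflict.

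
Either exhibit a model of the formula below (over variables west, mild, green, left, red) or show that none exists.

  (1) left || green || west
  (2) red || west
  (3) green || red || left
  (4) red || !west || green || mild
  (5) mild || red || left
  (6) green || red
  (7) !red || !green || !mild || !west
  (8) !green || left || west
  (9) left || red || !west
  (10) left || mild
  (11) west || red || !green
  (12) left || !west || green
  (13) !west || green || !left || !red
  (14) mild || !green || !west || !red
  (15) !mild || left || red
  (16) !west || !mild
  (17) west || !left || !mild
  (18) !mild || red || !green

west ↦ true, mild ↦ false, green ↦ true, left ↦ true, red ↦ false

Suppose red = false.
Unit clause (west) forces west = true.
Unit clause (green) forces green = true.
Unit clause (left) forces left = true.
Unit clause (!mild) forces mild = false.
All clauses are satisfied.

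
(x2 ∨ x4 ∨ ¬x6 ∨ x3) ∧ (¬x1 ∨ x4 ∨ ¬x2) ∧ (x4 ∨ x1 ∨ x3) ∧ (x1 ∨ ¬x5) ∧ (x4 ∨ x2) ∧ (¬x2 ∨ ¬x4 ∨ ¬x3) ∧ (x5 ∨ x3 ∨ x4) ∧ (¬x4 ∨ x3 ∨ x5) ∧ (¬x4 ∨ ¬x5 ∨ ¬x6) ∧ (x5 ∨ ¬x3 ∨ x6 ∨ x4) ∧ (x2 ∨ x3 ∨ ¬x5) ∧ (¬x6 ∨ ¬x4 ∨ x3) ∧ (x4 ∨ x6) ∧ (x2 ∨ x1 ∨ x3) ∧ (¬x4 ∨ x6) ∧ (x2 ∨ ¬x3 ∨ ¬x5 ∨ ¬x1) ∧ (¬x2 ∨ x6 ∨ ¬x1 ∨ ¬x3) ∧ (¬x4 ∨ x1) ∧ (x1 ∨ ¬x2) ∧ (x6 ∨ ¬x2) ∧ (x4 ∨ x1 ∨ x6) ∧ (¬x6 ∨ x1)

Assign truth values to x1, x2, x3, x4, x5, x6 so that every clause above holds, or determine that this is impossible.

x1 ↦ True,  x2 ↦ False,  x3 ↦ True,  x4 ↦ True,  x5 ↦ False,  x6 ↦ True

Try x1 = True.
Try x4 = True.
The clause (x6) is unit, so x6 = True.
The clause (¬x5) is unit, so x5 = False.
The clause (x3) is unit, so x3 = True.
The clause (¬x2) is unit, so x2 = False.
All clauses are satisfied.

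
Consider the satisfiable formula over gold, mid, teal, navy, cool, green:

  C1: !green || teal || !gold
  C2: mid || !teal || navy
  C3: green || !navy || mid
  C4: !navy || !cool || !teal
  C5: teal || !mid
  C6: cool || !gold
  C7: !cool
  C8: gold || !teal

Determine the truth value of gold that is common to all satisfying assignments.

Suppose gold = true.
The clause (cool) is unit, so cool = true.
But (!cool) is also a unit clause — contradiction.
So every satisfying assignment has gold = False.

False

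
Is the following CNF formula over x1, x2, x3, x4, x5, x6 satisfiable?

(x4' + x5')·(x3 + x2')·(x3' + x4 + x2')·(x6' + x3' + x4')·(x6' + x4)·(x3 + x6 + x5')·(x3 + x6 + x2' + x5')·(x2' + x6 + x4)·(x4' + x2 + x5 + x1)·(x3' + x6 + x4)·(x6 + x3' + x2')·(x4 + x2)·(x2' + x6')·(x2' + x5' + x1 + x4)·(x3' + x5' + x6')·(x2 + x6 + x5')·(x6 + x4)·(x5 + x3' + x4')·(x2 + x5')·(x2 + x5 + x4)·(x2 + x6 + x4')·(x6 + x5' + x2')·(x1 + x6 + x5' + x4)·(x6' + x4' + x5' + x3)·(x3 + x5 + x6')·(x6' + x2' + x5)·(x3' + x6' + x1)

Try x4 = 0.
(x6') alone gives x6 = 0.
Now (x6) is unsatisfied and unit — conflict.
Backtrack on x4: now try x4 = 1.
(x5') alone gives x5 = 0.
(x3') alone gives x3 = 0.
(x2') alone gives x2 = 0.
(x1) alone gives x1 = 1.
(x6) alone gives x6 = 1.
Now (x6') is unsatisfied and unit — conflict.
Neither x4 = 1 nor x4 = 0 works.
No assignment satisfies every clause.

No, unsatisfiable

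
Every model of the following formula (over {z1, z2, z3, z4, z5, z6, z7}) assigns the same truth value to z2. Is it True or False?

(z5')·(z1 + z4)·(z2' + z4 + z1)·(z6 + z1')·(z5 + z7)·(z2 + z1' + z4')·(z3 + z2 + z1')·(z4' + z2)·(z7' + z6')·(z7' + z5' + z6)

True

Suppose z2 = 0.
The clause (z5') is unit, so z5 = 0.
The clause (z7) is unit, so z7 = 1.
The clause (z4') is unit, so z4 = 0.
The clause (z1) is unit, so z1 = 1.
The clause (z6) is unit, so z6 = 1.
Now (z6') is unsatisfied and unit — conflict.
So every satisfying assignment has z2 = True.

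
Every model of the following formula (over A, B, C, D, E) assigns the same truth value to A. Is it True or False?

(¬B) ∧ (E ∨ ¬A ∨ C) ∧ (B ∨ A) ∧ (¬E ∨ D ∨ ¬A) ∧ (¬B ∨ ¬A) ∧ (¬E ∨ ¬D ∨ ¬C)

True

Suppose A = False.
Unit clause (¬B) forces B = False.
That conflicts with the unit clause (B).
So every satisfying assignment has A = True.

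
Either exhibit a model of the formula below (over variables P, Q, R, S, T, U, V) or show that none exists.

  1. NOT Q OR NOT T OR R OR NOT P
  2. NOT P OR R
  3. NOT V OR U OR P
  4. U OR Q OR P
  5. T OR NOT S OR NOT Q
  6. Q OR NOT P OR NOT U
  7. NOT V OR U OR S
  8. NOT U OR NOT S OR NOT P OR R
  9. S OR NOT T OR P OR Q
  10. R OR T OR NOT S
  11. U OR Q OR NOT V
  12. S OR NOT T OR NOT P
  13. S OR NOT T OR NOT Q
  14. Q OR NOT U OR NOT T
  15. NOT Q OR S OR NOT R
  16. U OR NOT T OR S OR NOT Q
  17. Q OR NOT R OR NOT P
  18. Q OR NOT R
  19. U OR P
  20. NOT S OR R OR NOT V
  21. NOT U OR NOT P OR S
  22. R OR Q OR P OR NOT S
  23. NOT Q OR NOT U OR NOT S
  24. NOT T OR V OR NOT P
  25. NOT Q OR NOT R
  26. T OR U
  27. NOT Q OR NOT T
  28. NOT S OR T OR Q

P ↦ false, Q ↦ false, R ↦ false, S ↦ false, T ↦ false, U ↦ true, V ↦ true

Suppose P = false.
From the singleton clause (U), U = true.
Suppose Q = false.
From the singleton clause (NOT T), T = false.
From the singleton clause (NOT R), R = false.
From the singleton clause (NOT S), S = false.
No clause remains; V is free.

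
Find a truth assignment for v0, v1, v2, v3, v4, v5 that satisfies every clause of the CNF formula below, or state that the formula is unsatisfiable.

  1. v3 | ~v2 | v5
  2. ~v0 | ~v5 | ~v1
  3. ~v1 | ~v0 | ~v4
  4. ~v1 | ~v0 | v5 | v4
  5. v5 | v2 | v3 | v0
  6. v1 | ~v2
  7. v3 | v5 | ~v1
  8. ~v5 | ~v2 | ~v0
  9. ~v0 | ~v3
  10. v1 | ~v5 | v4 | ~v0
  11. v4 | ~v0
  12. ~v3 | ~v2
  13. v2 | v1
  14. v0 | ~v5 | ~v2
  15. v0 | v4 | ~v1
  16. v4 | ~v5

v0 ↦ 0; v1 ↦ 1; v2 ↦ 0; v3 ↦ 1; v4 ↦ 1; v5 ↦ 1

Suppose v1 = 1.
Suppose v0 = 0.
From the singleton clause (v4), v4 = 1.
Suppose v3 = 1.
From the singleton clause (~v2), v2 = 0.
Every clause is now satisfied; v5 is unconstrained.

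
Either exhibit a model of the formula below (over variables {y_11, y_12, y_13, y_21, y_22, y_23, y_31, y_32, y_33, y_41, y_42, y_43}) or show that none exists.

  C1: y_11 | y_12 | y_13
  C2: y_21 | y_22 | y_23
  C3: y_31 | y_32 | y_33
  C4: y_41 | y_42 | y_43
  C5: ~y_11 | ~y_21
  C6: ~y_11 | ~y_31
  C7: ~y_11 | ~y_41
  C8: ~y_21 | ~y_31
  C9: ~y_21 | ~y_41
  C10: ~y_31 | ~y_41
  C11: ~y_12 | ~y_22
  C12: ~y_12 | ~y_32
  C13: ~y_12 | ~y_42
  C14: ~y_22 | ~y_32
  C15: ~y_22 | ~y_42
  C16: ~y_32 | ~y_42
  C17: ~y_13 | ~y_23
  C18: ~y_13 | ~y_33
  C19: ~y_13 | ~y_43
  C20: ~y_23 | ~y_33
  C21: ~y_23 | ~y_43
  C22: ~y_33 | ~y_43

Case y_11 = 0:
Case y_12 = 1:
The clause (~y_22) is unit, so y_22 = 0.
The clause (~y_32) is unit, so y_32 = 0.
The clause (~y_42) is unit, so y_42 = 0.
Case y_21 = 1:
The clause (~y_31) is unit, so y_31 = 0.
The clause (y_33) is unit, so y_33 = 1.
The clause (~y_41) is unit, so y_41 = 0.
The clause (y_43) is unit, so y_43 = 1.
Now (~y_43) is unsatisfied and unit — conflict.
That branch fails; take y_21 = 0 instead.
The clause (y_23) is unit, so y_23 = 1.
The clause (~y_13) is unit, so y_13 = 0.
The clause (~y_33) is unit, so y_33 = 0.
The clause (y_31) is unit, so y_31 = 1.
The clause (~y_41) is unit, so y_41 = 0.
The clause (y_43) is unit, so y_43 = 1.
Now (~y_43) is unsatisfied and unit — conflict.
Both values of y_21 lead to a conflict.
That branch fails; take y_12 = 0 instead.
The clause (y_13) is unit, so y_13 = 1.
The clause (~y_23) is unit, so y_23 = 0.
The clause (~y_33) is unit, so y_33 = 0.
The clause (~y_43) is unit, so y_43 = 0.
Case y_21 = 1:
The clause (~y_31) is unit, so y_31 = 0.
The clause (y_32) is unit, so y_32 = 1.
The clause (~y_41) is unit, so y_41 = 0.
The clause (y_42) is unit, so y_42 = 1.
Now (~y_42) is unsatisfied and unit — conflict.
That branch fails; take y_21 = 0 instead.
The clause (y_22) is unit, so y_22 = 1.
The clause (~y_32) is unit, so y_32 = 0.
The clause (y_31) is unit, so y_31 = 1.
The clause (~y_41) is unit, so y_41 = 0.
The clause (y_42) is unit, so y_42 = 1.
Now (~y_42) is unsatisfied and unit — conflict.
Both values of y_21 lead to a conflict.
Both values of y_12 lead to a conflict.
That branch fails; take y_11 = 1 instead.
The clause (~y_21) is unit, so y_21 = 0.
The clause (~y_31) is unit, so y_31 = 0.
The clause (~y_41) is unit, so y_41 = 0.
Case y_22 = 1:
The clause (~y_12) is unit, so y_12 = 0.
The clause (~y_32) is unit, so y_32 = 0.
The clause (y_33) is unit, so y_33 = 1.
The clause (~y_42) is unit, so y_42 = 0.
The clause (y_43) is unit, so y_43 = 1.
Now (~y_43) is unsatisfied and unit — conflict.
That branch fails; take y_22 = 0 instead.
The clause (y_23) is unit, so y_23 = 1.
The clause (~y_13) is unit, so y_13 = 0.
The clause (~y_33) is unit, so y_33 = 0.
The clause (y_32) is unit, so y_32 = 1.
The clause (~y_12) is unit, so y_12 = 0.
The clause (~y_42) is unit, so y_42 = 0.
The clause (y_43) is unit, so y_43 = 1.
Now (~y_43) is unsatisfied and unit — conflict.
Both values of y_22 lead to a conflict.
Both values of y_11 lead to a conflict.

UNSATISFIABLE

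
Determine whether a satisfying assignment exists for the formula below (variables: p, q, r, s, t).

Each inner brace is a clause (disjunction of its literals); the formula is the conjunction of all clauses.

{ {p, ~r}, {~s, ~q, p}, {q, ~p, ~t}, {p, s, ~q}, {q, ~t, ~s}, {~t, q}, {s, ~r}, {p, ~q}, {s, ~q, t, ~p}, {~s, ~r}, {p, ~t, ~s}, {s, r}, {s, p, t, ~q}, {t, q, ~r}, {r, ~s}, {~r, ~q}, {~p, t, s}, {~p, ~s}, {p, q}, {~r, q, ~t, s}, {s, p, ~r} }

Suppose p = 1.
Unit clause (~s) forces s = 0.
Unit clause (~r) forces r = 0.
Now (r) is unsatisfied and unit — conflict.
So p must be the other value — set p = 0.
Unit clause (~r) forces r = 0.
Unit clause (~q) forces q = 0.
Now (q) is unsatisfied and unit — conflict.
Either choice for p ends in contradiction.
No assignment satisfies every clause.

Unsatisfiable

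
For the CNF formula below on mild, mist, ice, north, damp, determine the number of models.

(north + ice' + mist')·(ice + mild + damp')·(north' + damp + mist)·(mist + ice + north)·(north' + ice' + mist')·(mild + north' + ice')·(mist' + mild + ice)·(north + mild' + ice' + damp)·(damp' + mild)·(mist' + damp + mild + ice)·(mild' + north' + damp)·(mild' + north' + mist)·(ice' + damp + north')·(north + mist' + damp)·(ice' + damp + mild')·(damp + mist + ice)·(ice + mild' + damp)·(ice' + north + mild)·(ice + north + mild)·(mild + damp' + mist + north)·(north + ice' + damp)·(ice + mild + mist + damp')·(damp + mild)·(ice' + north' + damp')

There are 2^5 = 32 truth assignments over (mild, mist, ice, north, damp).
Split on north. With north = 1, the clauses containing north are satisfied and north' drops from the rest; 1 of the 2^4 = 16 assignments to the other variables satisfy what remains.
With north = 0, by the same count on the reduced clause set, 2 assignments work.
Total: 1 + 2 = 3.

3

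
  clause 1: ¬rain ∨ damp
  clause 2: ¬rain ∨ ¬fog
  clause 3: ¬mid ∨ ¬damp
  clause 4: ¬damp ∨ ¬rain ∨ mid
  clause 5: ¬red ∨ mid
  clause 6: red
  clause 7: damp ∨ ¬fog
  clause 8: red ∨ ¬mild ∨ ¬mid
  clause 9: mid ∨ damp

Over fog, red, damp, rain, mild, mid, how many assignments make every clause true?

There are 2^6 = 64 truth assignments over (fog, red, damp, rain, mild, mid).
Split on damp. With damp = True, the clauses containing damp are satisfied and ¬damp drops from the rest; 0 of the 2^5 = 32 assignments to the other variables satisfy what remains.
With damp = False, by the same count on the reduced clause set, 2 assignments work.
(One model: fog=F, red=T, damp=F, rain=F, mild=F, mid=T.)
Total: 0 + 2 = 2.

2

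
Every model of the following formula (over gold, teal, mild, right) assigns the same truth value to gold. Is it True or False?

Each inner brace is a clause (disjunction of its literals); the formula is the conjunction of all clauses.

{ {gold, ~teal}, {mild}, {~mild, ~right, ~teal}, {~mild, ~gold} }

False

Suppose gold = 1.
(mild) alone gives mild = 1.
Now (~mild) is unsatisfied and unit — conflict.
So every satisfying assignment has gold = False.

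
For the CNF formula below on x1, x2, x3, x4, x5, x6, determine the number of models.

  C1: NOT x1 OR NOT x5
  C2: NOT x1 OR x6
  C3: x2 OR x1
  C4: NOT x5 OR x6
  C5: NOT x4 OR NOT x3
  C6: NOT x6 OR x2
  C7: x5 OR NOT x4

There are 2^6 = 64 truth assignments over (x1, x2, x3, x4, x5, x6).
Split on x3. With x3 = true, the clauses containing x3 are satisfied and NOT x3 drops from the rest; 4 of the 2^5 = 32 assignments to the other variables satisfy what remains.
With x3 = false, by the same count on the reduced clause set, 5 assignments work.
(One model: x1=F, x2=T, x3=F, x4=F, x5=F, x6=F.)
Total: 4 + 5 = 9.

9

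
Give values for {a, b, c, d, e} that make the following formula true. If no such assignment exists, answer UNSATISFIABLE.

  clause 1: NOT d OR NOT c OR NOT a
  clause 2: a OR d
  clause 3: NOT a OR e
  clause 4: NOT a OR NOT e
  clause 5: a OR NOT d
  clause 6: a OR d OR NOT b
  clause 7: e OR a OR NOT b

UNSATISFIABLE

Branch on a: set a = true.
Unit clause (e) forces e = true.
That conflicts with the unit clause (NOT e).
So a must be the other value — set a = false.
Unit clause (d) forces d = true.
That conflicts with the unit clause (NOT d).
Neither a = true nor a = false works.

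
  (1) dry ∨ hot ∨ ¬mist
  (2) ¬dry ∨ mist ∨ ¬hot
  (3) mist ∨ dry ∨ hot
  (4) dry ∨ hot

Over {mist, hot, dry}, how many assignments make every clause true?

There are 2^3 = 8 truth assignments over (mist, hot, dry).
Check each against the 4 clauses (columns in the order mist, hot, dry):
  F F F  ✗ fails (mist ∨ dry ∨ hot)
  F F T  ✓ satisfies all
  F T F  ✓ satisfies all
  F T T  ✗ fails (¬dry ∨ mist ∨ ¬hot)
  T F F  ✗ fails (dry ∨ hot ∨ ¬mist)
  T F T  ✓ satisfies all
  T T F  ✓ satisfies all
  T T T  ✓ satisfies all
5 of the 8 rows are models.

5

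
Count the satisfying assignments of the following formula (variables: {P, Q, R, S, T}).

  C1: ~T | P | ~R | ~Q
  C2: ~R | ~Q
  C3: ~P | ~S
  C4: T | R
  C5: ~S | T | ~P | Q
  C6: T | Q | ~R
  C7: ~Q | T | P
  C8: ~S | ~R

8

There are 2^5 = 32 truth assignments over (P, Q, R, S, T).
Split on R. With R = 1, the clauses containing R are satisfied and ~R drops from the rest; 2 of the 2^4 = 16 assignments to the other variables satisfy what remains.
With R = 0, by the same count on the reduced clause set, 6 assignments work.
(One model: P=F, Q=F, R=F, S=F, T=T.)
Total: 2 + 6 = 8.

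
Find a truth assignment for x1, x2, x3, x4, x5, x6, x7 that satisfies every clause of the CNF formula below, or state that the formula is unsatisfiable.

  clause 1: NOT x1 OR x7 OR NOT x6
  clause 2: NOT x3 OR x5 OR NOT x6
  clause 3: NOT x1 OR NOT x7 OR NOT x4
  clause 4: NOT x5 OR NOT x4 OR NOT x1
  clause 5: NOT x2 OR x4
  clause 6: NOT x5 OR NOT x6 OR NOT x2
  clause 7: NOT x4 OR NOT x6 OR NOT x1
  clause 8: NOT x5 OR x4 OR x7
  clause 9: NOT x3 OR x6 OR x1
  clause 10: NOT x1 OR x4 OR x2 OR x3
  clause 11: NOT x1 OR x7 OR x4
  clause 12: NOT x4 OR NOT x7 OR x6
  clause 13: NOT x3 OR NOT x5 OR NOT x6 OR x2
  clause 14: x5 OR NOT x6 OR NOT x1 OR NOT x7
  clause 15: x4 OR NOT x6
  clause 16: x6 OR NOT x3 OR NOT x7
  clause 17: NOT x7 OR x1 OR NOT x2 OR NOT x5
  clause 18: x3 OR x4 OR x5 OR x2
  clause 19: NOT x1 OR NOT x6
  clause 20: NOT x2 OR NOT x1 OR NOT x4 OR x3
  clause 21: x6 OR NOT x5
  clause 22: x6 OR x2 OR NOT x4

x1=false, x2=true, x3=false, x4=true, x5=false, x6=true, x7=true

Try x2 = true.
The clause (x4) is unit, so x4 = true.
Try x1 = false.
Try x5 = false.
Try x3 = false.
Try x7 = true.
The clause (x6) is unit, so x6 = true.
All clauses are satisfied.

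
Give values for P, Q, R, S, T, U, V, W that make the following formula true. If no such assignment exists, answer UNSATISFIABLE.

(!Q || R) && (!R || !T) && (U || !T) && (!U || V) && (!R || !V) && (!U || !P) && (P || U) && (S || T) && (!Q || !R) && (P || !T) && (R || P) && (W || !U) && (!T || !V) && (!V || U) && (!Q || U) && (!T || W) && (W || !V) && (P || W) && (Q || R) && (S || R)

Try Q = false.
(R) alone gives R = true.
(!T) alone gives T = false.
(!V) alone gives V = false.
(!U) alone gives U = false.
(P) alone gives P = true.
(S) alone gives S = true.
Every clause is now satisfied; W is unconstrained.

P=true; Q=false; R=true; S=true; T=false; U=false; V=false; W=true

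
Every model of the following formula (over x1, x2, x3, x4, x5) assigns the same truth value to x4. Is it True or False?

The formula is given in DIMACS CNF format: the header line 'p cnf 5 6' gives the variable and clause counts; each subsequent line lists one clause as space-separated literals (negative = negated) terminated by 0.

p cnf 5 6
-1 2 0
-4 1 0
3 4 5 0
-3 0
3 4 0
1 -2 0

Suppose x4 = False.
From the singleton clause (¬x3), x3 = False.
Now (x3) is unsatisfied and unit — conflict.
So every satisfying assignment has x4 = True.

True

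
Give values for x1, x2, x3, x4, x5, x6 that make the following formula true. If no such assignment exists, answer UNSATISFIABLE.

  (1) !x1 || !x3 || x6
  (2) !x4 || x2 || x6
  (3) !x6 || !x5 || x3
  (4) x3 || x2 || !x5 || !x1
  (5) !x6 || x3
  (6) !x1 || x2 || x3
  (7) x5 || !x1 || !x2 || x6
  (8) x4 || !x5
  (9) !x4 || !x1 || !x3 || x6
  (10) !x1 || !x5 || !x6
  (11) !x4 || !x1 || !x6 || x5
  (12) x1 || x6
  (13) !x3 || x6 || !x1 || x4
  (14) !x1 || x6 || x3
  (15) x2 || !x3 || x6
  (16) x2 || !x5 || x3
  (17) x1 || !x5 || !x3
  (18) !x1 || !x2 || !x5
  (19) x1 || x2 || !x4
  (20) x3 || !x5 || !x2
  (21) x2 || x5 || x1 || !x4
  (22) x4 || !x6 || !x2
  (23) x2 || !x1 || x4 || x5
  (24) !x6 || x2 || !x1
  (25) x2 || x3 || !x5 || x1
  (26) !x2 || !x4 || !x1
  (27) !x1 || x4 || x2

x1: false, x2: true, x3: true, x4: true, x5: false, x6: true

Suppose x6 = true.
From the singleton clause (x3), x3 = true.
Suppose x4 = true.
Suppose x1 = false.
From the singleton clause (!x5), x5 = false.
From the singleton clause (x2), x2 = true.
All clauses are satisfied.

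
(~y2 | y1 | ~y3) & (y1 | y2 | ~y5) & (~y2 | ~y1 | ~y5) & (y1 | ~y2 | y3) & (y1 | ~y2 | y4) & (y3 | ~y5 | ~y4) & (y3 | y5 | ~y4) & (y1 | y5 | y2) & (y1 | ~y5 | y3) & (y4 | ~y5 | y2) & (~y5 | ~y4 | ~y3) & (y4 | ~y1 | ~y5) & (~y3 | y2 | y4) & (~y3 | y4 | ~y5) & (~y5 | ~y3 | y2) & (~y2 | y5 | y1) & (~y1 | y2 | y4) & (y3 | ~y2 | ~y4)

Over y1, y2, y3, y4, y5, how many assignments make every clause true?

There are 2^5 = 32 truth assignments over (y1, y2, y3, y4, y5).
Split on y4. With y4 = 1, the clauses containing y4 are satisfied and ~y4 drops from the rest; 2 of the 2^4 = 16 assignments to the other variables satisfy what remains.
With y4 = 0, by the same count on the reduced clause set, 2 assignments work.
Total: 2 + 2 = 4.

4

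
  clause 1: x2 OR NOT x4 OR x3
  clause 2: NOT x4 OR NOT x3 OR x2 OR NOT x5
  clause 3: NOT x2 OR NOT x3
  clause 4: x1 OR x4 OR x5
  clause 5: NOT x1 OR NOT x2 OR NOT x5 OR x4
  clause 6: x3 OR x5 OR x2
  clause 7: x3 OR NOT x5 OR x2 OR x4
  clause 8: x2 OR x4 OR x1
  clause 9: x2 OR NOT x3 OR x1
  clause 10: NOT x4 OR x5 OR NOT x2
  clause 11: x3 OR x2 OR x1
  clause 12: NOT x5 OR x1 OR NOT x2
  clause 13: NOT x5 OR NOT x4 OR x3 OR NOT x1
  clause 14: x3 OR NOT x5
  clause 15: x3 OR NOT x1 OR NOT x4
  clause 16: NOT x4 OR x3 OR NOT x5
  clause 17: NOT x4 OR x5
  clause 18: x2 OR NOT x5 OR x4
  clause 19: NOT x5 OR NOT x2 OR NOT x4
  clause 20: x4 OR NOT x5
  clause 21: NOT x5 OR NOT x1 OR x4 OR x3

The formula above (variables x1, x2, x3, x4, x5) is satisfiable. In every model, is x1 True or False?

Suppose x1 = false.
Case x2 = false:
The clause (x4) is unit, so x4 = true.
The clause (x3) is unit, so x3 = true.
That conflicts with the unit clause (NOT x3).
That branch fails; take x2 = true instead.
The clause (NOT x3) is unit, so x3 = false.
The clause (NOT x5) is unit, so x5 = false.
The clause (x4) is unit, so x4 = true.
That conflicts with the unit clause (NOT x4).
Either choice for x2 ends in contradiction.
So every satisfying assignment has x1 = True.

True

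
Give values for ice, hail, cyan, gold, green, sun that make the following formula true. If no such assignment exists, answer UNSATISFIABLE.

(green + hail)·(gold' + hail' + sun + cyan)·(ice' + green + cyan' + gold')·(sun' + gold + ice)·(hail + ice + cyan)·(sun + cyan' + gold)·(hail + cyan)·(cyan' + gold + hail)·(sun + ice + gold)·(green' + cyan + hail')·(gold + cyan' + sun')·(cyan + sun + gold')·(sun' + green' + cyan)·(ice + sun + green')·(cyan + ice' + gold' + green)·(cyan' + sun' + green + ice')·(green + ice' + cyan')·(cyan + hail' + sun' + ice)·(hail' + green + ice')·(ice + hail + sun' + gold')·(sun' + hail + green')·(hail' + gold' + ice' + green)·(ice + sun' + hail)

Suppose green = 1.
Suppose hail = 1.
The clause (cyan) is unit, so cyan = 1.
Suppose sun = 1.
The clause (gold) is unit, so gold = 1.
All clauses hold; ice can take either value.

ice: 1, hail: 1, cyan: 1, gold: 1, green: 1, sun: 1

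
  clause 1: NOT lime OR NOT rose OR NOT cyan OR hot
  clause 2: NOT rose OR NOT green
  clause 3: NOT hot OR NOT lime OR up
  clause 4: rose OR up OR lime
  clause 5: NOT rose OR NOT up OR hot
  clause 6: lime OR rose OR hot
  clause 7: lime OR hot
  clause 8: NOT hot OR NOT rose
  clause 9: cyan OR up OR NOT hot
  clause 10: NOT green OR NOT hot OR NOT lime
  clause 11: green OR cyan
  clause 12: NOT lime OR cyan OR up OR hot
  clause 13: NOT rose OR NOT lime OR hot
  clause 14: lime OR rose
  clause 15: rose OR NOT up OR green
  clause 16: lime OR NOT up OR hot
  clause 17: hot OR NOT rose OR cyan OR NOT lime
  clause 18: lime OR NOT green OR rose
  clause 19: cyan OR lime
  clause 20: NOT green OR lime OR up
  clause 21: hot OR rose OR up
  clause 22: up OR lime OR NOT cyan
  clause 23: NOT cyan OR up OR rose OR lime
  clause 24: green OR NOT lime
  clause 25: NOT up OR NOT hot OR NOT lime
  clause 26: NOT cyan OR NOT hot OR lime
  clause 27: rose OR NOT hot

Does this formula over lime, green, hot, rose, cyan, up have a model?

Yes, satisfiable

Case rose = false:
The clause (lime) is unit, so lime = true.
The clause (green) is unit, so green = true.
The clause (NOT hot) is unit, so hot = false.
The clause (up) is unit, so up = true.
No clause remains; cyan is free.
A satisfying assignment: lime ↦ true,  green ↦ true,  hot ↦ false,  rose ↦ false,  cyan ↦ true,  up ↦ true.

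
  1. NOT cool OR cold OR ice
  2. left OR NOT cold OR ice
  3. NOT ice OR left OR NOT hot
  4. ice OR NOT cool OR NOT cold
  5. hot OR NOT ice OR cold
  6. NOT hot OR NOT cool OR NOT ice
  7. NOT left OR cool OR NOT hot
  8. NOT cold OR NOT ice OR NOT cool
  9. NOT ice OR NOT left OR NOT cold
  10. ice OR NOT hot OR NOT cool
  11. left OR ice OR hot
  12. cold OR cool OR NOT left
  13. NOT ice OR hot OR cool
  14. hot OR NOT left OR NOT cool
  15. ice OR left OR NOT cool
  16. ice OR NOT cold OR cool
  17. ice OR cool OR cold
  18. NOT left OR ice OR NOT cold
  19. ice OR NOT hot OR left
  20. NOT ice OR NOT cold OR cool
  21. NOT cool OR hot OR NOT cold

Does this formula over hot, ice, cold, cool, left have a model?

Branch on cool: set cool = false.
Branch on left: set left = false.
Branch on cold: set cold = false.
From the singleton clause (ice), ice = true.
From the singleton clause (NOT hot), hot = false.
Now (hot) is unsatisfied and unit — conflict.
Undo cold and try cold = true.
From the singleton clause (ice), ice = true.
Now (NOT ice) is unsatisfied and unit — conflict.
Neither cold = true nor cold = false works.
Undo left and try left = true.
From the singleton clause (NOT hot), hot = false.
From the singleton clause (cold), cold = true.
From the singleton clause (NOT ice), ice = false.
Now (ice) is unsatisfied and unit — conflict.
Neither left = true nor left = false works.
Undo cool and try cool = true.
Branch on cold: set cold = true.
From the singleton clause (ice), ice = true.
Now (NOT ice) is unsatisfied and unit — conflict.
Undo cold and try cold = false.
From the singleton clause (ice), ice = true.
From the singleton clause (hot), hot = true.
Now (NOT hot) is unsatisfied and unit — conflict.
Neither cold = true nor cold = false works.
Neither cool = true nor cool = false works.
No assignment satisfies every clause.

No, unsatisfiable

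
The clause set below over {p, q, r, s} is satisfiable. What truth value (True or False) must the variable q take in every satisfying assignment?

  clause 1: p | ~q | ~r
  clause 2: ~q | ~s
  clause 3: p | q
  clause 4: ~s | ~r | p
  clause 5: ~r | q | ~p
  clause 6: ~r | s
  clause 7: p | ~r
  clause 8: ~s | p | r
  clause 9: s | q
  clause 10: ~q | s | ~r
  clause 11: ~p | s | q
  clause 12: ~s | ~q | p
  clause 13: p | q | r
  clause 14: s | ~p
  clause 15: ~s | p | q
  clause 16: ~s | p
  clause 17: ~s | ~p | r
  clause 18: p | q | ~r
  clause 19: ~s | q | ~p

True

Suppose q = 0.
From the singleton clause (p), p = 1.
From the singleton clause (~r), r = 0.
From the singleton clause (s), s = 1.
That conflicts with the unit clause (~s).
So every satisfying assignment has q = True.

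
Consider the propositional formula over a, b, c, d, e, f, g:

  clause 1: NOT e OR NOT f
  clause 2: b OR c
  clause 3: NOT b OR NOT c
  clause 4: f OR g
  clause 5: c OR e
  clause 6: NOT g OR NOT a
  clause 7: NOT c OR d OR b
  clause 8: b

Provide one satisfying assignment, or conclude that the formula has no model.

From the singleton clause (b), b = true.
From the singleton clause (NOT c), c = false.
From the singleton clause (e), e = true.
From the singleton clause (NOT f), f = false.
From the singleton clause (g), g = true.
From the singleton clause (NOT a), a = false.
Every clause is now satisfied; d is unconstrained.

a: false,  b: true,  c: false,  d: true,  e: true,  f: false,  g: true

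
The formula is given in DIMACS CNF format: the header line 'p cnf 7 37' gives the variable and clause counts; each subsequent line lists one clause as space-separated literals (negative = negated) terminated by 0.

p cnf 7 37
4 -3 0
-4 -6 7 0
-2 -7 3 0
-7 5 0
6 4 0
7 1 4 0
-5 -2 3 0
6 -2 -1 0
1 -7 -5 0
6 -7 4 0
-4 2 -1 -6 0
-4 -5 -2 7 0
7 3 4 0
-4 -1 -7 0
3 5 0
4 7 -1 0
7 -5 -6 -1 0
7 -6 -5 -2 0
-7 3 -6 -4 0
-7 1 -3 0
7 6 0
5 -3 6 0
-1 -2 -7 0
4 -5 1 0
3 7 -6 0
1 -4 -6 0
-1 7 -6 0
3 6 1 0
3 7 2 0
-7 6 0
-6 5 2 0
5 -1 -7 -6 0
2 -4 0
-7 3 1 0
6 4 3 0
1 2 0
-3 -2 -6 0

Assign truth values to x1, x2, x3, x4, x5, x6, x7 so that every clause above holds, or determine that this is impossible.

Case x4 = False:
The clause (¬x3) is unit, so x3 = False.
The clause (x6) is unit, so x6 = True.
The clause (x7) is unit, so x7 = True.
The clause (¬x2) is unit, so x2 = False.
The clause (x5) is unit, so x5 = True.
The clause (x1) is unit, so x1 = True.
This assignment satisfies each clause.

x1=True,  x2=False,  x3=False,  x4=False,  x5=True,  x6=True,  x7=True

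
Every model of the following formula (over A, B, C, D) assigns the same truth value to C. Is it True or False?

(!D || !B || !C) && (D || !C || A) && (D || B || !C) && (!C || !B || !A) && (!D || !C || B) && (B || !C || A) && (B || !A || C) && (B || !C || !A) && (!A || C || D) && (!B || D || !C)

Suppose C = true.
Branch on D: set D = false.
(A) alone gives A = true.
(B) alone gives B = true.
That conflicts with the unit clause (!B).
That branch fails; take D = true instead.
(!B) alone gives B = false.
That conflicts with the unit clause (B).
Either choice for D ends in contradiction.
So every satisfying assignment has C = False.

False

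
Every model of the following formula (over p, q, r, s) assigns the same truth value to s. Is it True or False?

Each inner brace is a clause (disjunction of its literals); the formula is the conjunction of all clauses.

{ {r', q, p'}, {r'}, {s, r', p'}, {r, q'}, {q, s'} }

False

Suppose s = 1.
The clause (r') is unit, so r = 0.
The clause (q') is unit, so q = 0.
But (q) is also a unit clause — contradiction.
So every satisfying assignment has s = False.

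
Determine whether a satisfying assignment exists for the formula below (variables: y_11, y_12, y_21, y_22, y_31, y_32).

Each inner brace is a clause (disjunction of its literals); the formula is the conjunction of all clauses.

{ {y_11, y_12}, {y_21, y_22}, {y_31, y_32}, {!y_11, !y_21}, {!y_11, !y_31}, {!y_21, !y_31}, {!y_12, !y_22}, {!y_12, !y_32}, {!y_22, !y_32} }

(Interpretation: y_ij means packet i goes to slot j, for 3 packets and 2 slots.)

No, unsatisfiable

Branch on y_11: set y_11 = true.
The clause (!y_21) is unit, so y_21 = false.
The clause (y_22) is unit, so y_22 = true.
The clause (!y_31) is unit, so y_31 = false.
The clause (y_32) is unit, so y_32 = true.
Now (!y_32) is unsatisfied and unit — conflict.
So y_11 must be the other value — set y_11 = false.
The clause (y_12) is unit, so y_12 = true.
The clause (!y_22) is unit, so y_22 = false.
The clause (y_21) is unit, so y_21 = true.
The clause (!y_31) is unit, so y_31 = false.
The clause (y_32) is unit, so y_32 = true.
Now (!y_32) is unsatisfied and unit — conflict.
Either choice for y_11 ends in contradiction.
No assignment satisfies every clause.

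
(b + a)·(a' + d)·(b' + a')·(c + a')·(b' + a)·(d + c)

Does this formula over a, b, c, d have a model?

Satisfiable

Suppose b = 0.
The clause (a) is unit, so a = 1.
The clause (d) is unit, so d = 1.
The clause (c) is unit, so c = 1.
All clauses are satisfied.
A satisfying assignment: a ↦ 1; b ↦ 0; c ↦ 1; d ↦ 1.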